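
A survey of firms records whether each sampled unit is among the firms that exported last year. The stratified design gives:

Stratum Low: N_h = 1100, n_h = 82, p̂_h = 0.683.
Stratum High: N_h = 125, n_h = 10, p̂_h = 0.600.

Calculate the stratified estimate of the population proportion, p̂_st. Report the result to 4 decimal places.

N = 1225; stratum weights W_h = N_h/N.
p̂_st = Σ W_h p̂_h = (1100·0.683 + 125·0.600)/1225 = 0.67453

p̂_st ≈ 0.6745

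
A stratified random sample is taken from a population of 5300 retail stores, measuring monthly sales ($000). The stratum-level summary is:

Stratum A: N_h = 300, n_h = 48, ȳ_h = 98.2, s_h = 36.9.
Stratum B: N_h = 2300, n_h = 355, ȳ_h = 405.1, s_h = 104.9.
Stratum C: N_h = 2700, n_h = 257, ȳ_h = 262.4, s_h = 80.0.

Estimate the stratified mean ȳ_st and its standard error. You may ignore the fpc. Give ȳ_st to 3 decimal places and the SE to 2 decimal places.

ȳ_st ≈ 315.032, SE ≈ 3.52

ȳ_st = Σ W_h ȳ_h = (300·98.2 + 2300·405.1 + 2700·262.4)/5300 = 315.03208
V̂(ȳ_st) = Σ W_h² s_h²/n_h, with W_h = N_h/N and N = 5300:
  stratum A: (300/5300)²·36.9²/48 = 0.0908871
  stratum B: (2300/5300)²·104.9²/355 = 5.8375
  stratum C: (2700/5300)²·80.0²/257 = 6.46283
V̂(ȳ_st) = 12.3912
SE(ȳ_st) = √12.3912 = 3.52012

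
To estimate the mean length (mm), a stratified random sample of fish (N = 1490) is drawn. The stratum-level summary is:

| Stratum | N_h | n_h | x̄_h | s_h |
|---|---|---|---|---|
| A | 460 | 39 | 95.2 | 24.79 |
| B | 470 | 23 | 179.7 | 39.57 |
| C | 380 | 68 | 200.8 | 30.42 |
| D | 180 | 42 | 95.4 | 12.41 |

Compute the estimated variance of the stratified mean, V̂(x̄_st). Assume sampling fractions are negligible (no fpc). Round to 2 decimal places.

V̂(x̄_st) ≈ 9.21

V̂(x̄_st) = Σ W_h² s_h²/n_h, with W_h = N_h/N and N = 1490:
  stratum A: (460/1490)²·24.79²/39 = 1.50187
  stratum B: (470/1490)²·39.57²/23 = 6.77372
  stratum C: (380/1490)²·30.42²/68 = 0.885124
  stratum D: (180/1490)²·12.41²/42 = 0.0535139
V̂(x̄_st) = 9.21423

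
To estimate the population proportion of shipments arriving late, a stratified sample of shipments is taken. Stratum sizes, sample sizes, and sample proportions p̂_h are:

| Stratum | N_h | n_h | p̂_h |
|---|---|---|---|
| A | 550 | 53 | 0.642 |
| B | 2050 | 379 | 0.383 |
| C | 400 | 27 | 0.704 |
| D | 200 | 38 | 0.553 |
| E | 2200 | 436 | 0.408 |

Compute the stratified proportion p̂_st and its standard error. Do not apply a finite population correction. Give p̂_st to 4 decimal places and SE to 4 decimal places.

N = 5400; stratum weights W_h = N_h/N.
p̂_st = Σ W_h p̂_h = (550·0.642 + 2050·0.383 + 400·0.704 + 200·0.553 + 2200·0.408)/5400 = 0.44964
V̂(p̂_st) = Σ W_h² p̂_h(1−p̂_h)/(n_h−1):
  stratum A: (550/5400)²·0.642·0.358/52 = 4.58514e-05
  stratum B: (2050/5400)²·0.383·0.617/378 = 9.00974e-05
  stratum C: (400/5400)²·0.704·0.296/26 = 4.39768e-05
  stratum D: (200/5400)²·0.553·0.447/37 = 9.16439e-06
  stratum E: (2200/5400)²·0.408·0.592/435 = 9.21617e-05
V̂(p̂_st) = 0.000281252; SE = √V̂ = 0.0167706

p̂_st ≈ 0.4496, SE ≈ 0.0168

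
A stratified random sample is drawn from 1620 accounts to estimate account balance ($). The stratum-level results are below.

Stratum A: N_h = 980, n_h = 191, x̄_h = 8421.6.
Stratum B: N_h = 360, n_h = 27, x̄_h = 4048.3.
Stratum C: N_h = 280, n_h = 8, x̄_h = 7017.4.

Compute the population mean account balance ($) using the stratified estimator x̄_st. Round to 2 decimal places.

N = Σ N_h = 1620. Stratum weights W_h = N_h/N.
x̄_st = (980·8421.6 + 360·4048.3 + 280·7017.4) / 1620 = 7207.0543

x̄_st ≈ 7207.05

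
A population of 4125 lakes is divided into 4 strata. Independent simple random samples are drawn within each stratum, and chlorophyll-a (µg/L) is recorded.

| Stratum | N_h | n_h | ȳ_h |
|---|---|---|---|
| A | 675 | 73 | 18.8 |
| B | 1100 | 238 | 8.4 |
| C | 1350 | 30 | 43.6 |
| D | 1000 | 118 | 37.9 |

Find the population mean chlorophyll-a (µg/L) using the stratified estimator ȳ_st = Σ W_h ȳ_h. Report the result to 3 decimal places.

ȳ_st ≈ 28.773

N = Σ N_h = 4125. Stratum weights W_h = N_h/N.
ȳ_st = (675·18.8 + 1100·8.4 + 1350·43.6 + 1000·37.9) / 4125 = 28.77333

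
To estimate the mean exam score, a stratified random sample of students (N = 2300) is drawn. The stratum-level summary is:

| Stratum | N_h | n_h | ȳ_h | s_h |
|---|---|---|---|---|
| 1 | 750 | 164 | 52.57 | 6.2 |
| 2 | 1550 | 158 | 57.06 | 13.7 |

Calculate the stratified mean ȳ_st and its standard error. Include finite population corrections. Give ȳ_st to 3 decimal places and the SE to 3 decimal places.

ȳ_st ≈ 55.596, SE ≈ 0.710

ȳ_st = Σ W_h ȳ_h = (750·52.57 + 1550·57.06)/2300 = 55.59587
V̂(ȳ_st) = Σ W_h² (1 − n_h/N_h) s_h²/n_h, with W_h = N_h/N and N = 2300:
  stratum 1: (750/2300)²·(1 − 164/750)·6.2²/164 = 0.0194734
  stratum 2: (1550/2300)²·(1 − 158/1550)·13.7²/158 = 0.484506
V̂(ȳ_st) = 0.50398
SE(ȳ_st) = √0.50398 = 0.709915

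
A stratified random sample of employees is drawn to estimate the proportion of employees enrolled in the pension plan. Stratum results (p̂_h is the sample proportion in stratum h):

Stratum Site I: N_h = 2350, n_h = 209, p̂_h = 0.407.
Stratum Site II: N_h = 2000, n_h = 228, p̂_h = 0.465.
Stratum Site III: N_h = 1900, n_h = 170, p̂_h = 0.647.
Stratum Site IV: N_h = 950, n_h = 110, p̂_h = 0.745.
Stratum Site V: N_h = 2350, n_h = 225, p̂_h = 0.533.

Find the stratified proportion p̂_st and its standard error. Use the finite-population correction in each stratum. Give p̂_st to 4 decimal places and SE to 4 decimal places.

N = 9550; stratum weights W_h = N_h/N.
p̂_st = Σ W_h p̂_h = (2350·0.407 + 2000·0.465 + 1900·0.647 + 950·0.745 + 2350·0.533)/9550 = 0.53152
V̂(p̂_st) = Σ W_h² (1 − n_h/N_h) p̂_h(1−p̂_h)/(n_h−1):
  stratum Site I: (2350/9550)²·(1 − 209/2350)·0.407·0.593/208 = 6.40123e-05
  stratum Site II: (2000/9550)²·(1 − 228/2000)·0.465·0.535/227 = 4.25861e-05
  stratum Site III: (1900/9550)²·(1 − 170/1900)·0.647·0.353/169 = 4.87063e-05
  stratum Site IV: (950/9550)²·(1 − 110/950)·0.745·0.255/109 = 1.52499e-05
  stratum Site V: (2350/9550)²·(1 − 225/2350)·0.533·0.467/224 = 6.08438e-05
V̂(p̂_st) = 0.000231398; SE = √V̂ = 0.0152118

p̂_st ≈ 0.5315, SE ≈ 0.0152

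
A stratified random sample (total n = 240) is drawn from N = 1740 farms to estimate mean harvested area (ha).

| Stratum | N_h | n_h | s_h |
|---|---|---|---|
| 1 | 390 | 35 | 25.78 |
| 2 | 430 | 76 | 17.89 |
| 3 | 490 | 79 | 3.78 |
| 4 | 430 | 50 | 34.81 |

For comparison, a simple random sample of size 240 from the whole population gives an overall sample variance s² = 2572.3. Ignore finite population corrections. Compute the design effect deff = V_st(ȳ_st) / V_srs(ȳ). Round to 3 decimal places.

deff ≈ 0.252

V̂(ȳ_st) = Σ W_h² s_h²/n_h, with W_h = N_h/N and N = 1740:
  stratum 1: (390/1740)²·25.78²/35 = 0.953956
  stratum 2: (430/1740)²·17.89²/76 = 0.257185
  stratum 3: (490/1740)²·3.78²/79 = 0.0143433
  stratum 4: (430/1740)²·34.81²/50 = 1.48005
V_st = 2.70553
V_srs = s²/n = 2572.3/240 = 10.7179
deff = V_st / V_srs = 2.70553/10.7179 = 0.2524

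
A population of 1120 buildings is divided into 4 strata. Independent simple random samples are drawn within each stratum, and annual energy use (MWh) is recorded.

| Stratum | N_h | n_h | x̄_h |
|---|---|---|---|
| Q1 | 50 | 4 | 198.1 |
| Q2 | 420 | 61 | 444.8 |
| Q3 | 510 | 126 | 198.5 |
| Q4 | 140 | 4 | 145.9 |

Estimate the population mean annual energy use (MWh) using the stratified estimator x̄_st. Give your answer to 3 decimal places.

x̄_st ≈ 284.270

N = Σ N_h = 1120. Stratum weights W_h = N_h/N.
x̄_st = (50·198.1 + 420·444.8 + 510·198.5 + 140·145.9) / 1120 = 284.26964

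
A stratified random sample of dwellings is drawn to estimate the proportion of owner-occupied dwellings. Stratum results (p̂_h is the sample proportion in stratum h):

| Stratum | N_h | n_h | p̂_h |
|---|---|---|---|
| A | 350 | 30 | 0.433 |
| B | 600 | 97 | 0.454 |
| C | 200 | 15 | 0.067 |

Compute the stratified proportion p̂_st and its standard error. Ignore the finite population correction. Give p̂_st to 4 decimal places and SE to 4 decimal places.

p̂_st ≈ 0.3803, SE ≈ 0.0403

N = 1150; stratum weights W_h = N_h/N.
p̂_st = Σ W_h p̂_h = (350·0.433 + 600·0.454 + 200·0.067)/1150 = 0.38030
V̂(p̂_st) = Σ W_h² p̂_h(1−p̂_h)/(n_h−1):
  stratum A: (350/1150)²·0.433·0.567/29 = 0.000784176
  stratum B: (600/1150)²·0.454·0.546/96 = 0.000702885
  stratum C: (200/1150)²·0.067·0.933/14 = 0.000135049
V̂(p̂_st) = 0.00162211; SE = √V̂ = 0.0402754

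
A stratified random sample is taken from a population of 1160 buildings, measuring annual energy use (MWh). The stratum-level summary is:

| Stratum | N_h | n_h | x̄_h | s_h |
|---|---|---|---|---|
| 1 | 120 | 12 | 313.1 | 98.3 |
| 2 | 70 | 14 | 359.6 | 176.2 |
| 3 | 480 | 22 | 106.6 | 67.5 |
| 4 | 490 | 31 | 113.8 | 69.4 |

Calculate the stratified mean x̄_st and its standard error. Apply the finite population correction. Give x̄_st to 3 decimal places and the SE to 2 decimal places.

x̄_st = Σ W_h x̄_h = (120·313.1 + 70·359.6 + 480·106.6 + 490·113.8)/1160 = 146.27069
V̂(x̄_st) = Σ W_h² (1 − n_h/N_h) s_h²/n_h, with W_h = N_h/N and N = 1160:
  stratum 1: (120/1160)²·(1 − 12/120)·98.3²/12 = 7.75559
  stratum 2: (70/1160)²·(1 − 14/70)·176.2²/14 = 6.46032
  stratum 3: (480/1160)²·(1 − 22/480)·67.5²/22 = 33.8357
  stratum 4: (490/1160)²·(1 − 31/490)·69.4²/31 = 25.9687
V̂(x̄_st) = 74.0203
SE(x̄_st) = √74.0203 = 8.60351

x̄_st ≈ 146.271, SE ≈ 8.60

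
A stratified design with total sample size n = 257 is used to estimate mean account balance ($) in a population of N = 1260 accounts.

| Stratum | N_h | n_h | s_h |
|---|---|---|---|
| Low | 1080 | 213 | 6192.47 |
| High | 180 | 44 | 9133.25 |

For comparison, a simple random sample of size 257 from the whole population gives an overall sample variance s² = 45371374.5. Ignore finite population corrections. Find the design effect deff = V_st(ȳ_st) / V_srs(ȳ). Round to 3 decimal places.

V̂(ȳ_st) = Σ W_h² s_h²/n_h, with W_h = N_h/N and N = 1260:
  stratum Low: (1080/1260)²·6192.47²/213 = 132268
  stratum High: (180/1260)²·9133.25²/44 = 38690.3
V_st = 170958
V_srs = s²/n = 45371374.5/257 = 176542
deff = V_st / V_srs = 170958/176542 = 0.9684

deff ≈ 0.968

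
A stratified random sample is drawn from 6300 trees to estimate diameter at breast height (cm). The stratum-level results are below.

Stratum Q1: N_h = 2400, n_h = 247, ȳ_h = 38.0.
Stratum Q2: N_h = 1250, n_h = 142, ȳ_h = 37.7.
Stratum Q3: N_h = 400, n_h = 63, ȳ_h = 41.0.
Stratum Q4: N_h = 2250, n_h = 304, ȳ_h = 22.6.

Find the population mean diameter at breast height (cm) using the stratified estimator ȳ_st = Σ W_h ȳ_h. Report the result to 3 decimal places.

N = Σ N_h = 6300. Stratum weights W_h = N_h/N.
ȳ_st = (2400·38.0 + 1250·37.7 + 400·41.0 + 2250·22.6) / 6300 = 32.63095

ȳ_st ≈ 32.631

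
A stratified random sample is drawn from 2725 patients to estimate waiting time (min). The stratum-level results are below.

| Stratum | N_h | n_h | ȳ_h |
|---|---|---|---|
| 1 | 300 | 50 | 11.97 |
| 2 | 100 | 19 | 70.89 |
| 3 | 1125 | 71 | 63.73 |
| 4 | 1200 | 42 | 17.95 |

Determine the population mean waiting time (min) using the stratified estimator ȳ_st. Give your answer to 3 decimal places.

N = Σ N_h = 2725. Stratum weights W_h = N_h/N.
ȳ_st = (300·11.97 + 100·70.89 + 1125·63.73 + 1200·17.95) / 2725 = 38.13440

ȳ_st ≈ 38.134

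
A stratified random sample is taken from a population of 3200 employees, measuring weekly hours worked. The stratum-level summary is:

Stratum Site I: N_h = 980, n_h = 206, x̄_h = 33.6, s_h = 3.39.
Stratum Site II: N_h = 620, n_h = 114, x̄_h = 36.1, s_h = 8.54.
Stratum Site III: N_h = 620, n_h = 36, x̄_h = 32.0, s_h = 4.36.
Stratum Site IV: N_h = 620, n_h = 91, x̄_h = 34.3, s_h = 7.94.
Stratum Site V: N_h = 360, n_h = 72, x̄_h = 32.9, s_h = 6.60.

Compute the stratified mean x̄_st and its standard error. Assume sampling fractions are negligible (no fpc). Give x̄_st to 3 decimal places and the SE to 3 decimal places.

x̄_st ≈ 33.831, SE ≈ 0.288

x̄_st = Σ W_h x̄_h = (980·33.6 + 620·36.1 + 620·32.0 + 620·34.3 + 360·32.9)/3200 = 33.83125
V̂(x̄_st) = Σ W_h² s_h²/n_h, with W_h = N_h/N and N = 3200:
  stratum Site I: (980/3200)²·3.39²/206 = 0.0052322
  stratum Site II: (620/3200)²·8.54²/114 = 0.0240156
  stratum Site III: (620/3200)²·4.36²/36 = 0.0198223
  stratum Site IV: (620/3200)²·7.94²/91 = 0.0260066
  stratum Site V: (360/3200)²·6.60²/72 = 0.00765703
V̂(x̄_st) = 0.0827337
SE(x̄_st) = √0.0827337 = 0.287635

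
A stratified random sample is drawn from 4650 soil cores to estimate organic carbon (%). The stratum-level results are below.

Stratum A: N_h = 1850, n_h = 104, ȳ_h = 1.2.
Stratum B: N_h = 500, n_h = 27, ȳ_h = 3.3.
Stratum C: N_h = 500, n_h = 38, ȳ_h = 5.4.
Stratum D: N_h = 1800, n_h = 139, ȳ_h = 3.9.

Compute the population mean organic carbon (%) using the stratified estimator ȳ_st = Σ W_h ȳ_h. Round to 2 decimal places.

ȳ_st ≈ 2.92

N = Σ N_h = 4650. Stratum weights W_h = N_h/N.
ȳ_st = (1850·1.2 + 500·3.3 + 500·5.4 + 1800·3.9) / 4650 = 2.9226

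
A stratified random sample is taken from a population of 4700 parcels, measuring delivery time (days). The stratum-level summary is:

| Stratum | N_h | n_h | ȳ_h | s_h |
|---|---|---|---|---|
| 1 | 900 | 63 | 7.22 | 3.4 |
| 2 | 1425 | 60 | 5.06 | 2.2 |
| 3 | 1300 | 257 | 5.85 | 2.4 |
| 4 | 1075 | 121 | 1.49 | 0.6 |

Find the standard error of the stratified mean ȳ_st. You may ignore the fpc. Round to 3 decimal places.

SE(ȳ_st) ≈ 0.127

V̂(ȳ_st) = Σ W_h² s_h²/n_h, with W_h = N_h/N and N = 4700:
  stratum 1: (900/4700)²·3.4²/63 = 0.00672832
  stratum 2: (1425/4700)²·2.2²/60 = 0.00741529
  stratum 3: (1300/4700)²·2.4²/257 = 0.00171467
  stratum 4: (1075/4700)²·0.6²/121 = 0.000155646
V̂(ȳ_st) = 0.0160139
SE(ȳ_st) = √0.0160139 = 0.126546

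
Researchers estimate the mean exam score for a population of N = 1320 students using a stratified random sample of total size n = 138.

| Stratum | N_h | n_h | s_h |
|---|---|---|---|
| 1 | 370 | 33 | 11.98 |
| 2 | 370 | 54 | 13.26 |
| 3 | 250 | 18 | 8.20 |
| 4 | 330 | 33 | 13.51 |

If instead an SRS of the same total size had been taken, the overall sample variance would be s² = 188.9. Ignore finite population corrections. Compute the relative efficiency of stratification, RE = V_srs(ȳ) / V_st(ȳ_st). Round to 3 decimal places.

RE ≈ 1.271

V̂(ȳ_st) = Σ W_h² s_h²/n_h, with W_h = N_h/N and N = 1320:
  stratum 1: (370/1320)²·11.98²/33 = 0.341708
  stratum 2: (370/1320)²·13.26²/54 = 0.255828
  stratum 3: (250/1320)²·8.20²/18 = 0.133995
  stratum 4: (330/1320)²·13.51²/33 = 0.345682
V_st = 1.07721
V_srs = s²/n = 188.9/138 = 1.36884
Relative efficiency = V_srs / V_st = 1.36884/1.07721 = 1.2707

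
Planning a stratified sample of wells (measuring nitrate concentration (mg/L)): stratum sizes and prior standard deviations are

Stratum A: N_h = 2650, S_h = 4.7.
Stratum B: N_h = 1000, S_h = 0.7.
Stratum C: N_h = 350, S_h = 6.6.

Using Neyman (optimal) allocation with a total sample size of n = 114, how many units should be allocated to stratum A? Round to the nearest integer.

92

Neyman allocation: n_h = n · N_h S_h / Σ N_i S_i, with n = 114.
  stratum A: N_h·S_h = 2650·4.7 = 12455.00
  stratum B: N_h·S_h = 1000·0.7 = 700.00
  stratum C: N_h·S_h = 350·6.6 = 2310.00
Σ N_h S_h = 15465.00
n for stratum A = 114·12455.00/15465.00 = 91.812 → 92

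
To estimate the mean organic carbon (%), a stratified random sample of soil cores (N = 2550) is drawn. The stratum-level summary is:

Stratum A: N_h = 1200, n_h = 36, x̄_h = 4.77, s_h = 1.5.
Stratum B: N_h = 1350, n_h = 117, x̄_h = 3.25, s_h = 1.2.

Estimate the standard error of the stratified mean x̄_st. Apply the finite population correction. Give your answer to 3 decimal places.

SE(x̄_st) ≈ 0.129

V̂(x̄_st) = Σ W_h² (1 − n_h/N_h) s_h²/n_h, with W_h = N_h/N and N = 2550:
  stratum A: (1200/2550)²·(1 − 36/1200)·1.5²/36 = 0.0134256
  stratum B: (1350/2550)²·(1 − 117/1350)·1.2²/117 = 0.0031506
V̂(x̄_st) = 0.0165762
SE(x̄_st) = √0.0165762 = 0.128749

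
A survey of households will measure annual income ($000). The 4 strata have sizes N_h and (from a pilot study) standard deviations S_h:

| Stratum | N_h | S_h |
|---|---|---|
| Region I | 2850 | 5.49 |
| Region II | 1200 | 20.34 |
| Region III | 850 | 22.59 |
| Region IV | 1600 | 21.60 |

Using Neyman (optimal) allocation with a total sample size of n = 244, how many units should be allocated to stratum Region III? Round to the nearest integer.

50

Neyman allocation: n_h = n · N_h S_h / Σ N_i S_i, with n = 244.
  stratum Region I: N_h·S_h = 2850·5.49 = 15646.50
  stratum Region II: N_h·S_h = 1200·20.34 = 24408.00
  stratum Region III: N_h·S_h = 850·22.59 = 19201.50
  stratum Region IV: N_h·S_h = 1600·21.60 = 34560.00
Σ N_h S_h = 93816.00
n for stratum Region III = 244·19201.50/93816.00 = 49.940 → 50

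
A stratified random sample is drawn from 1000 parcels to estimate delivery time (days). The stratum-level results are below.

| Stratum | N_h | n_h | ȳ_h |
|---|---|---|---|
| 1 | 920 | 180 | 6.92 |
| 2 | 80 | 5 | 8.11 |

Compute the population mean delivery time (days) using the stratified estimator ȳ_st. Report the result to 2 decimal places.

ȳ_st ≈ 7.02

N = Σ N_h = 1000. Stratum weights W_h = N_h/N.
ȳ_st = (920·6.92 + 80·8.11) / 1000 = 7.0152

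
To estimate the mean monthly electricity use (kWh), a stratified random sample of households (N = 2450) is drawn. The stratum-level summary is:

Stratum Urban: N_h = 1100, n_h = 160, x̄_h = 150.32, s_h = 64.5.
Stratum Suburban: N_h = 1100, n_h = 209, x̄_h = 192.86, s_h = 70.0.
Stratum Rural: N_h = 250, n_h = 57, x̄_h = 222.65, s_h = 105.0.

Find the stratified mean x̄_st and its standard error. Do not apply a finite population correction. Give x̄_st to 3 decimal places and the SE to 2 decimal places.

x̄_st = Σ W_h x̄_h = (1100·150.32 + 1100·192.86 + 250·222.65)/2450 = 176.80020
V̂(x̄_st) = Σ W_h² s_h²/n_h, with W_h = N_h/N and N = 2450:
  stratum Urban: (1100/2450)²·64.5²/160 = 5.24146
  stratum Suburban: (1100/2450)²·70.0²/209 = 4.7261
  stratum Rural: (250/2450)²·105.0²/57 = 2.01396
V̂(x̄_st) = 11.9815
SE(x̄_st) = √11.9815 = 3.46143

x̄_st ≈ 176.800, SE ≈ 3.46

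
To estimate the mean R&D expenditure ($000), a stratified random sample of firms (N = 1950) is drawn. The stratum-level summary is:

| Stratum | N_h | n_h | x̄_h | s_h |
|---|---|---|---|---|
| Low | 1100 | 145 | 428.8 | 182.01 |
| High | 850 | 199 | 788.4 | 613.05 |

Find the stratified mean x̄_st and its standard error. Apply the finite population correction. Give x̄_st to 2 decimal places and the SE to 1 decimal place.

x̄_st = Σ W_h x̄_h = (1100·428.8 + 850·788.4)/1950 = 585.54872
V̂(x̄_st) = Σ W_h² (1 − n_h/N_h) s_h²/n_h, with W_h = N_h/N and N = 1950:
  stratum Low: (1100/1950)²·(1 − 145/1100)·182.01²/145 = 63.1174
  stratum High: (850/1950)²·(1 − 199/850)·613.05²/199 = 274.833
V̂(x̄_st) = 337.951
SE(x̄_st) = √337.951 = 18.3834

x̄_st ≈ 585.55, SE ≈ 18.4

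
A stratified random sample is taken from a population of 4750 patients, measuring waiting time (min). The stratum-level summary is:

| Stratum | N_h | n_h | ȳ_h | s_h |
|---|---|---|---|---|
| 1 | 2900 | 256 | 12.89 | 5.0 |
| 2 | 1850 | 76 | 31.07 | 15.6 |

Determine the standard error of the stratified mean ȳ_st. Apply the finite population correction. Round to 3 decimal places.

SE(ȳ_st) ≈ 0.706

V̂(ȳ_st) = Σ W_h² (1 − n_h/N_h) s_h²/n_h, with W_h = N_h/N and N = 4750:
  stratum 1: (2900/4750)²·(1 − 256/2900)·5.0²/256 = 0.0331873
  stratum 2: (1850/4750)²·(1 − 76/1850)·15.6²/76 = 0.465772
V̂(ȳ_st) = 0.49896
SE(ȳ_st) = √0.49896 = 0.706371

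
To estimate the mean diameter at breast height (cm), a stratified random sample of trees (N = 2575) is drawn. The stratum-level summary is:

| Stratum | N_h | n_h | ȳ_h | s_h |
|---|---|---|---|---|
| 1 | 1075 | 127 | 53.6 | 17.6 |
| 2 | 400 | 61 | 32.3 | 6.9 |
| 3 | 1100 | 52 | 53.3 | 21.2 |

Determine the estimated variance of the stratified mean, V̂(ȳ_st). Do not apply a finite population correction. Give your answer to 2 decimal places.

V̂(ȳ_st) ≈ 2.02

V̂(ȳ_st) = Σ W_h² s_h²/n_h, with W_h = N_h/N and N = 2575:
  stratum 1: (1075/2575)²·17.6²/127 = 0.425093
  stratum 2: (400/2575)²·6.9²/61 = 0.0188336
  stratum 3: (1100/2575)²·21.2²/52 = 1.57725
V̂(ȳ_st) = 2.02117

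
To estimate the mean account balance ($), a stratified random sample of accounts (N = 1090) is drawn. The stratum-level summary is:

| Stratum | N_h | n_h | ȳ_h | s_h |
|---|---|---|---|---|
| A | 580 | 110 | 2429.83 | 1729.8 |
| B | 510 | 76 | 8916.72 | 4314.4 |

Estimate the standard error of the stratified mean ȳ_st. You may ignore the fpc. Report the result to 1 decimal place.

SE(ȳ_st) ≈ 247.6

V̂(ȳ_st) = Σ W_h² s_h²/n_h, with W_h = N_h/N and N = 1090:
  stratum A: (580/1090)²·1729.8²/110 = 7701.97
  stratum B: (510/1090)²·4314.4²/76 = 53618.5
V̂(ȳ_st) = 61320.5
SE(ȳ_st) = √61320.5 = 247.63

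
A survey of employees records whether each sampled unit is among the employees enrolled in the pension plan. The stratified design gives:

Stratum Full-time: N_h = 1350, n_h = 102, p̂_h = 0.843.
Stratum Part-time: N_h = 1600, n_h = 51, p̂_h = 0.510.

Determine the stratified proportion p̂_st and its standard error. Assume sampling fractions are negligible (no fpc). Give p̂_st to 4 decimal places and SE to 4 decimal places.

p̂_st ≈ 0.6624, SE ≈ 0.0418

N = 2950; stratum weights W_h = N_h/N.
p̂_st = Σ W_h p̂_h = (1350·0.843 + 1600·0.510)/2950 = 0.66239
V̂(p̂_st) = Σ W_h² p̂_h(1−p̂_h)/(n_h−1):
  stratum Full-time: (1350/2950)²·0.843·0.157/101 = 0.000274429
  stratum Part-time: (1600/2950)²·0.510·0.490/50 = 0.00147025
V̂(p̂_st) = 0.00174468; SE = √V̂ = 0.0417694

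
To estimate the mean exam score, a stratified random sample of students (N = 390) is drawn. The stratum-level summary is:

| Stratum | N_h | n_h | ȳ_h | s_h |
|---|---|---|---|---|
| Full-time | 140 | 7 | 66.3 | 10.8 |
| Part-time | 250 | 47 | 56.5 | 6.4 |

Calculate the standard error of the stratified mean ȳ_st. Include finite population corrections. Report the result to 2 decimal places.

SE(ȳ_st) ≈ 1.53

V̂(ȳ_st) = Σ W_h² (1 − n_h/N_h) s_h²/n_h, with W_h = N_h/N and N = 390:
  stratum Full-time: (140/390)²·(1 − 7/140)·10.8²/7 = 2.03986
  stratum Part-time: (250/390)²·(1 − 47/250)·6.4²/47 = 0.290783
V̂(ȳ_st) = 2.33064
SE(ȳ_st) = √2.33064 = 1.52664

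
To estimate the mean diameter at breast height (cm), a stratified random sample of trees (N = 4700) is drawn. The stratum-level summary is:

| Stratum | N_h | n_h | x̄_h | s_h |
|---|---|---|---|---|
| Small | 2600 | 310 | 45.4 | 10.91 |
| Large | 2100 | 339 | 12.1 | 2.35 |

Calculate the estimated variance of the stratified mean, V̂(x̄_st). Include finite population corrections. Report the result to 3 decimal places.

V̂(x̄_st) ≈ 0.106

V̂(x̄_st) = Σ W_h² (1 − n_h/N_h) s_h²/n_h, with W_h = N_h/N and N = 4700:
  stratum Small: (2600/4700)²·(1 − 310/2600)·10.91²/310 = 0.103491
  stratum Large: (2100/4700)²·(1 − 339/2100)·2.35²/339 = 0.00272721
V̂(x̄_st) = 0.106218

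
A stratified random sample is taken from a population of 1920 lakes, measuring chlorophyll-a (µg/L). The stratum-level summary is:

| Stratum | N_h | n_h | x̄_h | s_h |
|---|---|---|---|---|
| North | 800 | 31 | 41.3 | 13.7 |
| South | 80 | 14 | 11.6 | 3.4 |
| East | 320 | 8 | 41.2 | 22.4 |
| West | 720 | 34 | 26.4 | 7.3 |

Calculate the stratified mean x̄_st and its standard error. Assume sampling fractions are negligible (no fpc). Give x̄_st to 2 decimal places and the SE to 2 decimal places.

x̄_st ≈ 34.46, SE ≈ 1.74

x̄_st = Σ W_h x̄_h = (800·41.3 + 80·11.6 + 320·41.2 + 720·26.4)/1920 = 34.45833
V̂(x̄_st) = Σ W_h² s_h²/n_h, with W_h = N_h/N and N = 1920:
  stratum North: (800/1920)²·13.7²/31 = 1.05113
  stratum South: (80/1920)²·3.4²/14 = 0.00143353
  stratum East: (320/1920)²·22.4²/8 = 1.74222
  stratum West: (720/1920)²·7.3²/34 = 0.220409
V̂(x̄_st) = 3.0152
SE(x̄_st) = √3.0152 = 1.73643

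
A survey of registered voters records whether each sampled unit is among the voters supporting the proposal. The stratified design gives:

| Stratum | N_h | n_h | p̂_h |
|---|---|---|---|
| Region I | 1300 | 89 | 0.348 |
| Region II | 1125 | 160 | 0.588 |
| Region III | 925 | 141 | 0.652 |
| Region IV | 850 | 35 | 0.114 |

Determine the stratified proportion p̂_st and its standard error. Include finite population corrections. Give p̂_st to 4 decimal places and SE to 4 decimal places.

p̂_st ≈ 0.4319, SE ≈ 0.0225

N = 4200; stratum weights W_h = N_h/N.
p̂_st = Σ W_h p̂_h = (1300·0.348 + 1125·0.588 + 925·0.652 + 850·0.114)/4200 = 0.43188
V̂(p̂_st) = Σ W_h² (1 − n_h/N_h) p̂_h(1−p̂_h)/(n_h−1):
  stratum Region I: (1300/4200)²·(1 − 89/1300)·0.348·0.652/88 = 0.000230109
  stratum Region II: (1125/4200)²·(1 − 160/1125)·0.588·0.412/159 = 9.37689e-05
  stratum Region III: (925/4200)²·(1 − 141/925)·0.652·0.348/140 = 6.66282e-05
  stratum Region IV: (850/4200)²·(1 − 35/850)·0.114·0.886/34 = 0.000116664
V̂(p̂_st) = 0.00050717; SE = √V̂ = 0.0225204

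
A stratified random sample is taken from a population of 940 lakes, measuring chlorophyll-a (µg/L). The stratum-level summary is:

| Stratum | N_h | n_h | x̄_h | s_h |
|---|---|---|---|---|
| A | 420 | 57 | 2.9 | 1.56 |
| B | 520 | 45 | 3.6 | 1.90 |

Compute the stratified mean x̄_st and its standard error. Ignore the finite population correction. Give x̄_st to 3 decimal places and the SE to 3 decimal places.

x̄_st ≈ 3.287, SE ≈ 0.182

x̄_st = Σ W_h x̄_h = (420·2.9 + 520·3.6)/940 = 3.28723
V̂(x̄_st) = Σ W_h² s_h²/n_h, with W_h = N_h/N and N = 940:
  stratum A: (420/940)²·1.56²/57 = 0.00852349
  stratum B: (520/940)²·1.90²/45 = 0.0245497
V̂(x̄_st) = 0.0330732
SE(x̄_st) = √0.0330732 = 0.18186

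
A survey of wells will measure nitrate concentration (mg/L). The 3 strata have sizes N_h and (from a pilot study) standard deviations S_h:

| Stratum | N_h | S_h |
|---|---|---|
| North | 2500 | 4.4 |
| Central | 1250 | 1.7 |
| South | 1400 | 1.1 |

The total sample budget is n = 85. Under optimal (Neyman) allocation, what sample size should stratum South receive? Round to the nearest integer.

Neyman allocation: n_h = n · N_h S_h / Σ N_i S_i, with n = 85.
  stratum North: N_h·S_h = 2500·4.4 = 11000.00
  stratum Central: N_h·S_h = 1250·1.7 = 2125.00
  stratum South: N_h·S_h = 1400·1.1 = 1540.00
Σ N_h S_h = 14665.00
n for stratum South = 85·1540.00/14665.00 = 8.926 → 9

9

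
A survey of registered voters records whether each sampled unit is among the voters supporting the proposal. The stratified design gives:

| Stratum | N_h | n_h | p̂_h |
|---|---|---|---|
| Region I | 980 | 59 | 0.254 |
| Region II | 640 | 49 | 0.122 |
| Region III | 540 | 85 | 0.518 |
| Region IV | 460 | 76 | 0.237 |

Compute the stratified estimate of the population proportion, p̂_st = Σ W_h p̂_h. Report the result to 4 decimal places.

N = 2620; stratum weights W_h = N_h/N.
p̂_st = Σ W_h p̂_h = (980·0.254 + 640·0.122 + 540·0.518 + 460·0.237)/2620 = 0.27318

p̂_st ≈ 0.2732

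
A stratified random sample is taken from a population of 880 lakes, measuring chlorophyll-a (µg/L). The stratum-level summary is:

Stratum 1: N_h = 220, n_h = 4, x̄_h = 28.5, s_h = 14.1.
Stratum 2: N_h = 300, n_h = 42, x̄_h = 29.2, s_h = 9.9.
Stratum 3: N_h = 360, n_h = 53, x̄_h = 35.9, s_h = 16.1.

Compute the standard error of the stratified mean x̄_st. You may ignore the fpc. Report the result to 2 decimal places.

SE(x̄_st) ≈ 2.05

V̂(x̄_st) = Σ W_h² s_h²/n_h, with W_h = N_h/N and N = 880:
  stratum 1: (220/880)²·14.1²/4 = 3.10641
  stratum 2: (300/880)²·9.9²/42 = 0.271205
  stratum 3: (360/880)²·16.1²/53 = 0.818494
V̂(x̄_st) = 4.19611
SE(x̄_st) = √4.19611 = 2.04844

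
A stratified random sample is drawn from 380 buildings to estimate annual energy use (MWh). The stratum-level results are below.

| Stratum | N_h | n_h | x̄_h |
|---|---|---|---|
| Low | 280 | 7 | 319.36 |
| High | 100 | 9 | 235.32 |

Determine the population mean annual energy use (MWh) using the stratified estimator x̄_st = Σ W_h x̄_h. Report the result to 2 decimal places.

N = Σ N_h = 380. Stratum weights W_h = N_h/N.
x̄_st = (280·319.36 + 100·235.32) / 380 = 297.2442

x̄_st ≈ 297.24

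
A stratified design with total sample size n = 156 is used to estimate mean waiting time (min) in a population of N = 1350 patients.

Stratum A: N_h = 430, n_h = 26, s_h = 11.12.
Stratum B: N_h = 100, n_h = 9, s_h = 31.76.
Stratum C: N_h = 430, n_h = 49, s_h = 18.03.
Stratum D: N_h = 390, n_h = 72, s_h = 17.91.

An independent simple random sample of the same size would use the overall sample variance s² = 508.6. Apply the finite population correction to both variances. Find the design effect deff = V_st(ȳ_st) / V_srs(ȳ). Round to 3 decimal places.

V̂(ȳ_st) = Σ W_h² (1 − n_h/N_h) s_h²/n_h, with W_h = N_h/N and N = 1350:
  stratum A: (430/1350)²·(1 − 26/430)·11.12²/26 = 0.453334
  stratum B: (100/1350)²·(1 − 9/100)·31.76²/9 = 0.559619
  stratum C: (430/1350)²·(1 − 49/430)·18.03²/49 = 0.596378
  stratum D: (390/1350)²·(1 − 72/390)·17.91²/72 = 0.303168
V_st = 1.9125
V_srs = (1 − 156/1350)·508.6/156 = 2.88352
deff = V_st / V_srs = 1.9125/2.88352 = 0.6633

deff ≈ 0.663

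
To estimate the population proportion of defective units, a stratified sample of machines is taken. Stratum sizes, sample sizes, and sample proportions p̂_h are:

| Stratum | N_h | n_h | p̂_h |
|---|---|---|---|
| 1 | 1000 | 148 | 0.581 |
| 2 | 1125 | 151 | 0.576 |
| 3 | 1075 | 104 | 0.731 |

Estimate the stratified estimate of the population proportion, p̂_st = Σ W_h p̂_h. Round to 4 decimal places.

p̂_st ≈ 0.6296

N = 3200; stratum weights W_h = N_h/N.
p̂_st = Σ W_h p̂_h = (1000·0.581 + 1125·0.576 + 1075·0.731)/3200 = 0.62963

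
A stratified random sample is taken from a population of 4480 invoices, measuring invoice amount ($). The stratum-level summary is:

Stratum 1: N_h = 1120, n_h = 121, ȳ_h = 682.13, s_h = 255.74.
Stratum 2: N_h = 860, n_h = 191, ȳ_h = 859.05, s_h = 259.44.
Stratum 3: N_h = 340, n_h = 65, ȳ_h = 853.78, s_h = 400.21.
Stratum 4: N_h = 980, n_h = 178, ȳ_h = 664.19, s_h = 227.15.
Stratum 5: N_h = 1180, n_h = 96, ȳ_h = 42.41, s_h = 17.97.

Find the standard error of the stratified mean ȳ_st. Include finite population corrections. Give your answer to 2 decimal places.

SE(ȳ_st) ≈ 7.95

V̂(ȳ_st) = Σ W_h² (1 − n_h/N_h) s_h²/n_h, with W_h = N_h/N and N = 4480:
  stratum 1: (1120/4480)²·(1 − 121/1120)·255.74²/121 = 30.1328
  stratum 2: (860/4480)²·(1 − 191/860)·259.44²/191 = 10.102
  stratum 3: (340/4480)²·(1 − 65/340)·400.21²/65 = 11.4794
  stratum 4: (980/4480)²·(1 − 178/980)·227.15²/178 = 11.3514
  stratum 5: (1180/4480)²·(1 − 96/1180)·17.97²/96 = 0.214378
V̂(ȳ_st) = 63.28
SE(ȳ_st) = √63.28 = 7.95487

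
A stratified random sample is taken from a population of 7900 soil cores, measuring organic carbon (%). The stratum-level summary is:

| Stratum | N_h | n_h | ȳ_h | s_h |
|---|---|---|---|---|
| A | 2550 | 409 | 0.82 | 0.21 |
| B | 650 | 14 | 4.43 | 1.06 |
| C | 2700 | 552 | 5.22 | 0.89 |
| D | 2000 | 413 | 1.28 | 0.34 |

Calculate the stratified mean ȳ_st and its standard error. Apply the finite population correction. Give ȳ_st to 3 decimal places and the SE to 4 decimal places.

ȳ_st = Σ W_h ȳ_h = (2550·0.82 + 650·4.43 + 2700·5.22 + 2000·1.28)/7900 = 2.73728
V̂(ȳ_st) = Σ W_h² (1 − n_h/N_h) s_h²/n_h, with W_h = N_h/N and N = 7900:
  stratum A: (2550/7900)²·(1 − 409/2550)·0.21²/409 = 9.43231e-06
  stratum B: (650/7900)²·(1 − 14/650)·1.06²/14 = 0.000531618
  stratum C: (2700/7900)²·(1 − 552/2700)·0.89²/552 = 0.000133347
  stratum D: (2000/7900)²·(1 − 413/2000)·0.34²/413 = 1.42351e-05
V̂(ȳ_st) = 0.000688633
SE(ȳ_st) = √0.000688633 = 0.0262418

ȳ_st ≈ 2.737, SE ≈ 0.0262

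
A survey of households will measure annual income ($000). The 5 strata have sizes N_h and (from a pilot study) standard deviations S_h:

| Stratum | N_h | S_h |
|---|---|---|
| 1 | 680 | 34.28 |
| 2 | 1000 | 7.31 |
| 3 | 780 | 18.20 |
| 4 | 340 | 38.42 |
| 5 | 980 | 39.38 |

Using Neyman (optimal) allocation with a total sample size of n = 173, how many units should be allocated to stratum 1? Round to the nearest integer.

Neyman allocation: n_h = n · N_h S_h / Σ N_i S_i, with n = 173.
  stratum 1: N_h·S_h = 680·34.28 = 23310.40
  stratum 2: N_h·S_h = 1000·7.31 = 7310.00
  stratum 3: N_h·S_h = 780·18.20 = 14196.00
  stratum 4: N_h·S_h = 340·38.42 = 13062.80
  stratum 5: N_h·S_h = 980·39.38 = 38592.40
Σ N_h S_h = 96471.60
n for stratum 1 = 173·23310.40/96471.60 = 41.802 → 42

42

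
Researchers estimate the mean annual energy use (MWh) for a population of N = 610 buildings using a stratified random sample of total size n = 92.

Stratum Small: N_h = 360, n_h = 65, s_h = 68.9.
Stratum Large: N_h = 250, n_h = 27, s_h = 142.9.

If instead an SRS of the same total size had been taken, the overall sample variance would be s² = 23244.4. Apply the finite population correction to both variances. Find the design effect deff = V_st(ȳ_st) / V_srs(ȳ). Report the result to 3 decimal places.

deff ≈ 0.625

V̂(ȳ_st) = Σ W_h² (1 − n_h/N_h) s_h²/n_h, with W_h = N_h/N and N = 610:
  stratum Small: (360/610)²·(1 − 65/360)·68.9²/65 = 20.8444
  stratum Large: (250/610)²·(1 − 27/250)·142.9²/27 = 113.315
V_st = 134.159
V_srs = (1 − 92/610)·23244.4/92 = 214.551
deff = V_st / V_srs = 134.159/214.551 = 0.6253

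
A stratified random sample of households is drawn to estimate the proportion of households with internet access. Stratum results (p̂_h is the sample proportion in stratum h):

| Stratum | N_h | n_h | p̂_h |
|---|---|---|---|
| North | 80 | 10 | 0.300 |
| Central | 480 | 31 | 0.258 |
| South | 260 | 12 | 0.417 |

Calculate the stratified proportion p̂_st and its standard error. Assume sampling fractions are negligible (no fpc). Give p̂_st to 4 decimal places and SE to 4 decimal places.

p̂_st ≈ 0.3125, SE ≈ 0.0680

N = 820; stratum weights W_h = N_h/N.
p̂_st = Σ W_h p̂_h = (80·0.300 + 480·0.258 + 260·0.417)/820 = 0.31251
V̂(p̂_st) = Σ W_h² p̂_h(1−p̂_h)/(n_h−1):
  stratum North: (80/820)²·0.300·0.700/9 = 0.00022209
  stratum Central: (480/820)²·0.258·0.742/30 = 0.00218654
  stratum South: (260/820)²·0.417·0.583/11 = 0.00222193
V̂(p̂_st) = 0.00463056; SE = √V̂ = 0.0680482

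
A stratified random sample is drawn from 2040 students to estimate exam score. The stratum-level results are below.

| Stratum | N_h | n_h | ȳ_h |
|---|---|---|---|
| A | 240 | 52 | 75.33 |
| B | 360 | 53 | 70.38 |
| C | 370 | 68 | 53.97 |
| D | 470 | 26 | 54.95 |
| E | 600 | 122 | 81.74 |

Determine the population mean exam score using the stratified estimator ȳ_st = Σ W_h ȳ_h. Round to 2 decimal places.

N = Σ N_h = 2040. Stratum weights W_h = N_h/N.
ȳ_st = (240·75.33 + 360·70.38 + 370·53.97 + 470·54.95 + 600·81.74) / 2040 = 67.7723

ȳ_st ≈ 67.77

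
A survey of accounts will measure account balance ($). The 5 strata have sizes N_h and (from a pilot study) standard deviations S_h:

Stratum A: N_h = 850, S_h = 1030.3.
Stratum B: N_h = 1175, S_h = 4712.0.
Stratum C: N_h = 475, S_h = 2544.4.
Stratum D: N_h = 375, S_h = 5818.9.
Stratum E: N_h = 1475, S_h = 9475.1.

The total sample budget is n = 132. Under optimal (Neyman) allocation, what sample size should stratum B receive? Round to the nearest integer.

31

Neyman allocation: n_h = n · N_h S_h / Σ N_i S_i, with n = 132.
  stratum A: N_h·S_h = 850·1030.3 = 875755.00
  stratum B: N_h·S_h = 1175·4712.0 = 5536600.00
  stratum C: N_h·S_h = 475·2544.4 = 1208590.00
  stratum D: N_h·S_h = 375·5818.9 = 2182087.50
  stratum E: N_h·S_h = 1475·9475.1 = 13975772.50
Σ N_h S_h = 23778805.00
n for stratum B = 132·5536600.00/23778805.00 = 30.735 → 31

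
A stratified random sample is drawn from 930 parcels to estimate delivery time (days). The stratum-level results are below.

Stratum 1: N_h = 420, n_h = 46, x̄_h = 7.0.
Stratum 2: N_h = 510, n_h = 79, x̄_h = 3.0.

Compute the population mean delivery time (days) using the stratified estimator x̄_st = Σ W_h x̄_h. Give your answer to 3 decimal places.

x̄_st ≈ 4.806

N = Σ N_h = 930. Stratum weights W_h = N_h/N.
x̄_st = (420·7.0 + 510·3.0) / 930 = 4.80645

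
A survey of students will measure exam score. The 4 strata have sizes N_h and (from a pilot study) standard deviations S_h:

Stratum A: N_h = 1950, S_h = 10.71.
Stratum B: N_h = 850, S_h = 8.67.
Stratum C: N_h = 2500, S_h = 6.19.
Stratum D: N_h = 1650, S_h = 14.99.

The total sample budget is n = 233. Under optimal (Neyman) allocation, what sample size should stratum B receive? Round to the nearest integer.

Neyman allocation: n_h = n · N_h S_h / Σ N_i S_i, with n = 233.
  stratum A: N_h·S_h = 1950·10.71 = 20884.50
  stratum B: N_h·S_h = 850·8.67 = 7369.50
  stratum C: N_h·S_h = 2500·6.19 = 15475.00
  stratum D: N_h·S_h = 1650·14.99 = 24733.50
Σ N_h S_h = 68462.50
n for stratum B = 233·7369.50/68462.50 = 25.081 → 25

25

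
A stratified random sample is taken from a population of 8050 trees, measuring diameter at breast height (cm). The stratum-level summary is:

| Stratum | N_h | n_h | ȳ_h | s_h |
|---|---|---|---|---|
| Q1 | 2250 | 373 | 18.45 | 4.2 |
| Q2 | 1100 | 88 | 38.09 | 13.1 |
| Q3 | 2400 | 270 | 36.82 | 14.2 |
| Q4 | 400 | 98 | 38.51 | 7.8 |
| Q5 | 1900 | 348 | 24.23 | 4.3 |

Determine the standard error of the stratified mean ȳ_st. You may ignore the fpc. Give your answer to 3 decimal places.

V̂(ȳ_st) = Σ W_h² s_h²/n_h, with W_h = N_h/N and N = 8050:
  stratum Q1: (2250/8050)²·4.2²/373 = 0.00369456
  stratum Q2: (1100/8050)²·13.1²/88 = 0.0364128
  stratum Q3: (2400/8050)²·14.2²/270 = 0.066381
  stratum Q4: (400/8050)²·7.8²/98 = 0.00153282
  stratum Q5: (1900/8050)²·4.3²/348 = 0.00295987
V̂(ȳ_st) = 0.110981
SE(ȳ_st) = √0.110981 = 0.333138

SE(ȳ_st) ≈ 0.333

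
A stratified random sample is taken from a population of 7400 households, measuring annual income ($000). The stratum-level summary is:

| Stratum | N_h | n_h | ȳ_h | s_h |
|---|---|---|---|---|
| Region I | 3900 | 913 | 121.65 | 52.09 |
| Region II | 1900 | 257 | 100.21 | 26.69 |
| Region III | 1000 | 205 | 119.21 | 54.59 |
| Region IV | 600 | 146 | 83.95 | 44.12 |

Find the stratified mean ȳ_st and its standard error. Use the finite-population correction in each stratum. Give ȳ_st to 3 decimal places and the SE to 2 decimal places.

ȳ_st ≈ 112.759, SE ≈ 1.03

ȳ_st = Σ W_h ȳ_h = (3900·121.65 + 1900·100.21 + 1000·119.21 + 600·83.95)/7400 = 112.75865
V̂(ȳ_st) = Σ W_h² (1 − n_h/N_h) s_h²/n_h, with W_h = N_h/N and N = 7400:
  stratum Region I: (3900/7400)²·(1 − 913/3900)·52.09²/913 = 0.632229
  stratum Region II: (1900/7400)²·(1 − 257/1900)·26.69²/257 = 0.158013
  stratum Region III: (1000/7400)²·(1 − 205/1000)·54.59²/205 = 0.211045
  stratum Region IV: (600/7400)²·(1 − 146/600)·44.12²/146 = 0.0663226
V̂(ȳ_st) = 1.06761
SE(ȳ_st) = √1.06761 = 1.03325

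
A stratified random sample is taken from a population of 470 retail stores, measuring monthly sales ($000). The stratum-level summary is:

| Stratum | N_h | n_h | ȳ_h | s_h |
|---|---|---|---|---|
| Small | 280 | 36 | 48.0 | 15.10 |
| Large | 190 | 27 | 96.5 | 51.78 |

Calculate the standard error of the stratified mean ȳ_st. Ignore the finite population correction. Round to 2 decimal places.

SE(ȳ_st) ≈ 4.30

V̂(ȳ_st) = Σ W_h² s_h²/n_h, with W_h = N_h/N and N = 470:
  stratum Small: (280/470)²·15.10²/36 = 2.24787
  stratum Large: (190/470)²·51.78²/27 = 16.2283
V̂(ȳ_st) = 18.4761
SE(ȳ_st) = √18.4761 = 4.29839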